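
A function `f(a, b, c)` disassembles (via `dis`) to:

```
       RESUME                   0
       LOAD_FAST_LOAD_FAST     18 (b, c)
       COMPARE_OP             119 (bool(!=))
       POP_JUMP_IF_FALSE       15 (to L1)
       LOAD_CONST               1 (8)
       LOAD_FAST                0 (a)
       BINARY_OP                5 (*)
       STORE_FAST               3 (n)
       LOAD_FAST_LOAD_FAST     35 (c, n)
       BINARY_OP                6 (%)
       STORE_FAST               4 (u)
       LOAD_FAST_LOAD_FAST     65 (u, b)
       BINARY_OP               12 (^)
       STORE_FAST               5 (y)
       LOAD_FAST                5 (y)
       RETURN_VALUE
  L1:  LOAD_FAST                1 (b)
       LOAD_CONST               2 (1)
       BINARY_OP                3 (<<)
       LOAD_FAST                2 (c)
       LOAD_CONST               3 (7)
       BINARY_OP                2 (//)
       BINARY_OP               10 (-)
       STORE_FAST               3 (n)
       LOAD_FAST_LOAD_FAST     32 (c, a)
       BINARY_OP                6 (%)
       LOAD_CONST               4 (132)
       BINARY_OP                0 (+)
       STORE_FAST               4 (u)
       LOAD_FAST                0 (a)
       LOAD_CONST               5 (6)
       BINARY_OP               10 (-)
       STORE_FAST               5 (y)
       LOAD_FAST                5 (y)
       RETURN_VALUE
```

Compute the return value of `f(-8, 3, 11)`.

-56

LOAD_FAST_LOAD_FAST b,c → push 3,11. Stack: [3, 11]
COMPARE_OP bool(!=) → 3 vs 11 = True. Stack: [True]
POP_JUMP_IF_FALSE → pop True; no jump. Stack: []
LOAD_CONST → push 8. Stack: [8]
LOAD_FAST a → push -8. Stack: [8, -8]
BINARY_OP * → 8 * -8 = -64. Stack: [-64]
STORE_FAST n → n=-64. Stack: []
LOAD_FAST_LOAD_FAST c,n → push 11,-64. Stack: [11, -64]
BINARY_OP % → 11 % -64 = -53. Stack: [-53]
STORE_FAST u → u=-53. Stack: []
LOAD_FAST_LOAD_FAST u,b → push -53,3. Stack: [-53, 3]
BINARY_OP ^ → -53 ^ 3 = -56. Stack: [-56]
STORE_FAST y → y=-56. Stack: []
LOAD_FAST y → push -56. Stack: [-56]
RETURN_VALUE → return -56.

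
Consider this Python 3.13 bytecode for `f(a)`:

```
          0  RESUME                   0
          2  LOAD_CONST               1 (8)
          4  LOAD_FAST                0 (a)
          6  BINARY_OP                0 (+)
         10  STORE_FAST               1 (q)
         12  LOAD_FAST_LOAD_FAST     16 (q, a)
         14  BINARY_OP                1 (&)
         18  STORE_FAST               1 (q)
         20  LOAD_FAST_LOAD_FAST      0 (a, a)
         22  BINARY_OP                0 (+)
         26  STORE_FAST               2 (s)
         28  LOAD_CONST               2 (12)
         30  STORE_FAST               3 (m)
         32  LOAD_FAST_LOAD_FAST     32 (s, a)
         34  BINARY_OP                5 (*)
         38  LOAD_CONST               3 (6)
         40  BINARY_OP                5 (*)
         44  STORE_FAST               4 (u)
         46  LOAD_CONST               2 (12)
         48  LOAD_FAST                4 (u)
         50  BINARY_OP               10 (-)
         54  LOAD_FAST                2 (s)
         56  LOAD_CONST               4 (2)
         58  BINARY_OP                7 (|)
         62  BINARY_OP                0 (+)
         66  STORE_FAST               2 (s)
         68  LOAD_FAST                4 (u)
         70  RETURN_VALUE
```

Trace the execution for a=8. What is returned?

768

LOAD_CONST → push 8. Stack: [8]
LOAD_FAST a → push 8. Stack: [8, 8]
BINARY_OP + → 8 + 8 = 16. Stack: [16]
STORE_FAST q → q=16. Stack: []
LOAD_FAST_LOAD_FAST q,a → push 16,8. Stack: [16, 8]
BINARY_OP & → 16 & 8 = 0. Stack: [0]
STORE_FAST q → q=0. Stack: []
LOAD_FAST_LOAD_FAST a,a → push 8,8. Stack: [8, 8]
BINARY_OP + → 8 + 8 = 16. Stack: [16]
STORE_FAST s → s=16. Stack: []
LOAD_CONST → push 12. Stack: [12]
STORE_FAST m → m=12. Stack: []
LOAD_FAST_LOAD_FAST s,a → push 16,8. Stack: [16, 8]
BINARY_OP * → 16 * 8 = 128. Stack: [128]
LOAD_CONST → push 6. Stack: [128, 6]
BINARY_OP * → 128 * 6 = 768. Stack: [768]
STORE_FAST u → u=768. Stack: []
LOAD_CONST → push 12. Stack: [12]
LOAD_FAST u → push 768. Stack: [12, 768]
BINARY_OP - → 12 - 768 = -756. Stack: [-756]
LOAD_FAST s → push 16. Stack: [-756, 16]
LOAD_CONST → push 2. Stack: [-756, 16, 2]
BINARY_OP | → 16 | 2 = 18. Stack: [-756, 18]
BINARY_OP + → -756 + 18 = -738. Stack: [-738]
STORE_FAST s → s=-738. Stack: []
LOAD_FAST u → push 768. Stack: [768]
RETURN_VALUE → return 768.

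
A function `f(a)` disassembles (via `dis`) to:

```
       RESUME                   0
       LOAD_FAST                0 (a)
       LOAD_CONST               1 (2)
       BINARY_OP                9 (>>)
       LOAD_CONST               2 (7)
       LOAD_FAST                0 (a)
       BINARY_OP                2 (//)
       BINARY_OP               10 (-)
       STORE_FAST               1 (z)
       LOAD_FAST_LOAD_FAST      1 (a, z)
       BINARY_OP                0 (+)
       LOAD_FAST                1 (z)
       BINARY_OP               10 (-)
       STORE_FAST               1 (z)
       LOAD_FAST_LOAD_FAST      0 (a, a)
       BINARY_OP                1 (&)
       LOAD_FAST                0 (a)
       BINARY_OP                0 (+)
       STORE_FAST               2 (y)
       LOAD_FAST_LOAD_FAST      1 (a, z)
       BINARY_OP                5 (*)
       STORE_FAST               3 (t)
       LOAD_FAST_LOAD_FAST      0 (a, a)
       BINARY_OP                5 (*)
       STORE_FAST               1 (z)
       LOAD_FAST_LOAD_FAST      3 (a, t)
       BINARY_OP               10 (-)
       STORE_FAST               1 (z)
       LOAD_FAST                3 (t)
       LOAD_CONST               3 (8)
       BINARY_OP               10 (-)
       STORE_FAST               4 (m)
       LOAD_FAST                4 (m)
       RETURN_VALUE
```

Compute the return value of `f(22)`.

LOAD_FAST a → push 22. Stack: [22]
LOAD_CONST → push 2. Stack: [22, 2]
BINARY_OP >> → 22 >> 2 = 5. Stack: [5]
LOAD_CONST → push 7. Stack: [5, 7]
LOAD_FAST a → push 22. Stack: [5, 7, 22]
BINARY_OP // → 7 // 22 = 0. Stack: [5, 0]
BINARY_OP - → 5 - 0 = 5. Stack: [5]
STORE_FAST z → z=5. Stack: []
LOAD_FAST_LOAD_FAST a,z → push 22,5. Stack: [22, 5]
BINARY_OP + → 22 + 5 = 27. Stack: [27]
LOAD_FAST z → push 5. Stack: [27, 5]
BINARY_OP - → 27 - 5 = 22. Stack: [22]
STORE_FAST z → z=22. Stack: []
LOAD_FAST_LOAD_FAST a,a → push 22,22. Stack: [22, 22]
BINARY_OP & → 22 & 22 = 22. Stack: [22]
LOAD_FAST a → push 22. Stack: [22, 22]
BINARY_OP + → 22 + 22 = 44. Stack: [44]
STORE_FAST y → y=44. Stack: []
LOAD_FAST_LOAD_FAST a,z → push 22,22. Stack: [22, 22]
BINARY_OP * → 22 * 22 = 484. Stack: [484]
STORE_FAST t → t=484. Stack: []
LOAD_FAST_LOAD_FAST a,a → push 22,22. Stack: [22, 22]
BINARY_OP * → 22 * 22 = 484. Stack: [484]
STORE_FAST z → z=484. Stack: []
LOAD_FAST_LOAD_FAST a,t → push 22,484. Stack: [22, 484]
BINARY_OP - → 22 - 484 = -462. Stack: [-462]
STORE_FAST z → z=-462. Stack: []
LOAD_FAST t → push 484. Stack: [484]
LOAD_CONST → push 8. Stack: [484, 8]
BINARY_OP - → 484 - 8 = 476. Stack: [476]
STORE_FAST m → m=476. Stack: []
LOAD_FAST m → push 476. Stack: [476]
RETURN_VALUE → return 476.

476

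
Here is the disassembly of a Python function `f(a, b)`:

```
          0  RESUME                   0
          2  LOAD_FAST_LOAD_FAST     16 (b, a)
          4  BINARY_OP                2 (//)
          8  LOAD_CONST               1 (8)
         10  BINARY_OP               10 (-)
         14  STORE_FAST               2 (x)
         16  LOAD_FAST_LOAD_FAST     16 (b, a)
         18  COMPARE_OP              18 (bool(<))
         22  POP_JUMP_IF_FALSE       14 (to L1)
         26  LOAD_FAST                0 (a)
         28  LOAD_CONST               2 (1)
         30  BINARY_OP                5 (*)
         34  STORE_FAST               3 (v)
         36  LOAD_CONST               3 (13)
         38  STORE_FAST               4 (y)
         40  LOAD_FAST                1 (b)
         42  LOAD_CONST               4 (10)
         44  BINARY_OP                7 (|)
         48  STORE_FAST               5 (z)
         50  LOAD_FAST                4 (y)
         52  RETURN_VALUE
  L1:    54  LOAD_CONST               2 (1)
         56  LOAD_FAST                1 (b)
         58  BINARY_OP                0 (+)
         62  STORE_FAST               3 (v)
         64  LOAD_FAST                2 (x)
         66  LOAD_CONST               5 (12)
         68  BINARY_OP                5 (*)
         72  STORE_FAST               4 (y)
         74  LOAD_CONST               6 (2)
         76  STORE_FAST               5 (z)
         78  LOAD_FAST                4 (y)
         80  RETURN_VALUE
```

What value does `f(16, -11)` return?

13

LOAD_FAST_LOAD_FAST b,a → push -11,16. Stack: [-11, 16]
BINARY_OP // → -11 // 16 = -1. Stack: [-1]
LOAD_CONST → push 8. Stack: [-1, 8]
BINARY_OP - → -1 - 8 = -9. Stack: [-9]
STORE_FAST x → x=-9. Stack: []
LOAD_FAST_LOAD_FAST b,a → push -11,16. Stack: [-11, 16]
COMPARE_OP bool(<) → -11 vs 16 = True. Stack: [True]
POP_JUMP_IF_FALSE → pop True; no jump. Stack: []
LOAD_FAST a → push 16. Stack: [16]
LOAD_CONST → push 1. Stack: [16, 1]
BINARY_OP * → 16 * 1 = 16. Stack: [16]
STORE_FAST v → v=16. Stack: []
LOAD_CONST → push 13. Stack: [13]
STORE_FAST y → y=13. Stack: []
LOAD_FAST b → push -11. Stack: [-11]
LOAD_CONST → push 10. Stack: [-11, 10]
BINARY_OP | → -11 | 10 = -1. Stack: [-1]
STORE_FAST z → z=-1. Stack: []
LOAD_FAST y → push 13. Stack: [13]
RETURN_VALUE → return 13.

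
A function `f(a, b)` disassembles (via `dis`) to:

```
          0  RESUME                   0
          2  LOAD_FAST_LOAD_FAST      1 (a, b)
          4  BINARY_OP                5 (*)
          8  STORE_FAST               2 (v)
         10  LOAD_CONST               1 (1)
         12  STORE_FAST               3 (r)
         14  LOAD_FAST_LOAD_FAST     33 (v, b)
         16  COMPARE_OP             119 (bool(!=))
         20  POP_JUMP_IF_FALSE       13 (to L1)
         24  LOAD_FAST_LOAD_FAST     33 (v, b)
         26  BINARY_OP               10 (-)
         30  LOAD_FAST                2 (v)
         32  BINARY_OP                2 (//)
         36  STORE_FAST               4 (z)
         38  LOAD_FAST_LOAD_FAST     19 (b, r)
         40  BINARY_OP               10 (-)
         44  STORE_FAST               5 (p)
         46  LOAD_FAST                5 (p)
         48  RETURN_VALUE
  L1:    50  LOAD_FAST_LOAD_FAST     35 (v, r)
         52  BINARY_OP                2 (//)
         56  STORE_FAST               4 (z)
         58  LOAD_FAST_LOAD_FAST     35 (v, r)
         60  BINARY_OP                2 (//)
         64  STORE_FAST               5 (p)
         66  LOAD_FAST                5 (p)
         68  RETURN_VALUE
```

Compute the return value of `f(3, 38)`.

LOAD_FAST_LOAD_FAST a,b → push 3,38. Stack: [3, 38]
BINARY_OP * → 3 * 38 = 114. Stack: [114]
STORE_FAST v → v=114. Stack: []
LOAD_CONST → push 1. Stack: [1]
STORE_FAST r → r=1. Stack: []
LOAD_FAST_LOAD_FAST v,b → push 114,38. Stack: [114, 38]
COMPARE_OP bool(!=) → 114 vs 38 = True. Stack: [True]
POP_JUMP_IF_FALSE → pop True; no jump. Stack: []
LOAD_FAST_LOAD_FAST v,b → push 114,38. Stack: [114, 38]
BINARY_OP - → 114 - 38 = 76. Stack: [76]
LOAD_FAST v → push 114. Stack: [76, 114]
BINARY_OP // → 76 // 114 = 0. Stack: [0]
STORE_FAST z → z=0. Stack: []
LOAD_FAST_LOAD_FAST b,r → push 38,1. Stack: [38, 1]
BINARY_OP - → 38 - 1 = 37. Stack: [37]
STORE_FAST p → p=37. Stack: []
LOAD_FAST p → push 37. Stack: [37]
RETURN_VALUE → return 37.

37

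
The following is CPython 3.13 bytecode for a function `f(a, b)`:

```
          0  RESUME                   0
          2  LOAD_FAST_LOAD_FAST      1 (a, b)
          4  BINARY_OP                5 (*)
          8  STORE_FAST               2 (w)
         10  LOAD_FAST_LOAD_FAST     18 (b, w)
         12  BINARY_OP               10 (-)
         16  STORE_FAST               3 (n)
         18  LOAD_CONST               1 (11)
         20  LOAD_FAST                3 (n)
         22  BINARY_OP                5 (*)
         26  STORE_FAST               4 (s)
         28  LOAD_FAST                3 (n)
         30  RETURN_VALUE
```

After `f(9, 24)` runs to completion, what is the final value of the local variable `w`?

216

LOAD_FAST_LOAD_FAST a,b → push 9,24. Stack: [9, 24]
BINARY_OP * → 9 * 24 = 216. Stack: [216]
STORE_FAST w → w=216. Stack: []
LOAD_FAST_LOAD_FAST b,w → push 24,216. Stack: [24, 216]
BINARY_OP - → 24 - 216 = -192. Stack: [-192]
STORE_FAST n → n=-192. Stack: []
LOAD_CONST → push 11. Stack: [11]
LOAD_FAST n → push -192. Stack: [11, -192]
BINARY_OP * → 11 * -192 = -2112. Stack: [-2112]
STORE_FAST s → s=-2112. Stack: []
LOAD_FAST n → push -192. Stack: [-192]
RETURN_VALUE → return -192.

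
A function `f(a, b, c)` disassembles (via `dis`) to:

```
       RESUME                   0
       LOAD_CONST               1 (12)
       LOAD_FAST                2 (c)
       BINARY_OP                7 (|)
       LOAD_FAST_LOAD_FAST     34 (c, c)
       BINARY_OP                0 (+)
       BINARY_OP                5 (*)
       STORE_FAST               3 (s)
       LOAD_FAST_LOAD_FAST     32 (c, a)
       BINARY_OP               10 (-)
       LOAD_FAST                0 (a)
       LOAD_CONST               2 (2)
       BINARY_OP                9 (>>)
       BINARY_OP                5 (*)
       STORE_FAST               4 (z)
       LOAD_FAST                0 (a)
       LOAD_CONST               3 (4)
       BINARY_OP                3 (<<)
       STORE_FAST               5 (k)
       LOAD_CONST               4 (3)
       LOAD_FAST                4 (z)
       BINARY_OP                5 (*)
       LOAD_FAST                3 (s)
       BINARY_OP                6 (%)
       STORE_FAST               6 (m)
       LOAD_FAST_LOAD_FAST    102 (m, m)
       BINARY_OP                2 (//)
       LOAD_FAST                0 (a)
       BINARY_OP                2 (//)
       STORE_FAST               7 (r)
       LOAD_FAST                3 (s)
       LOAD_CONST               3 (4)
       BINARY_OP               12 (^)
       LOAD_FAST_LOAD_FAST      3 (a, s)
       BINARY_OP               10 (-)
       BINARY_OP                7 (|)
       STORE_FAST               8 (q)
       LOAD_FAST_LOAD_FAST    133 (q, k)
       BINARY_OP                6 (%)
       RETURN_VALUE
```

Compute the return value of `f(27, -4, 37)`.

207

LOAD_CONST → push 12. Stack: [12]
LOAD_FAST c → push 37. Stack: [12, 37]
BINARY_OP | → 12 | 37 = 45. Stack: [45]
LOAD_FAST_LOAD_FAST c,c → push 37,37. Stack: [45, 37, 37]
BINARY_OP + → 37 + 37 = 74. Stack: [45, 74]
BINARY_OP * → 45 * 74 = 3330. Stack: [3330]
STORE_FAST s → s=3330. Stack: []
LOAD_FAST_LOAD_FAST c,a → push 37,27. Stack: [37, 27]
BINARY_OP - → 37 - 27 = 10. Stack: [10]
LOAD_FAST a → push 27. Stack: [10, 27]
LOAD_CONST → push 2. Stack: [10, 27, 2]
BINARY_OP >> → 27 >> 2 = 6. Stack: [10, 6]
BINARY_OP * → 10 * 6 = 60. Stack: [60]
STORE_FAST z → z=60. Stack: []
LOAD_FAST a → push 27. Stack: [27]
LOAD_CONST → push 4. Stack: [27, 4]
BINARY_OP << → 27 << 4 = 432. Stack: [432]
STORE_FAST k → k=432. Stack: []
LOAD_CONST → push 3. Stack: [3]
LOAD_FAST z → push 60. Stack: [3, 60]
BINARY_OP * → 3 * 60 = 180. Stack: [180]
LOAD_FAST s → push 3330. Stack: [180, 3330]
BINARY_OP % → 180 % 3330 = 180. Stack: [180]
STORE_FAST m → m=180. Stack: []
LOAD_FAST_LOAD_FAST m,m → push 180,180. Stack: [180, 180]
BINARY_OP // → 180 // 180 = 1. Stack: [1]
LOAD_FAST a → push 27. Stack: [1, 27]
BINARY_OP // → 1 // 27 = 0. Stack: [0]
STORE_FAST r → r=0. Stack: []
LOAD_FAST s → push 3330. Stack: [3330]
LOAD_CONST → push 4. Stack: [3330, 4]
BINARY_OP ^ → 3330 ^ 4 = 3334. Stack: [3334]
LOAD_FAST_LOAD_FAST a,s → push 27,3330. Stack: [3334, 27, 3330]
BINARY_OP - → 27 - 3330 = -3303. Stack: [3334, -3303]
BINARY_OP | → 3334 | -3303 = -225. Stack: [-225]
STORE_FAST q → q=-225. Stack: []
LOAD_FAST_LOAD_FAST q,k → push -225,432. Stack: [-225, 432]
BINARY_OP % → -225 % 432 = 207. Stack: [207]
RETURN_VALUE → return 207.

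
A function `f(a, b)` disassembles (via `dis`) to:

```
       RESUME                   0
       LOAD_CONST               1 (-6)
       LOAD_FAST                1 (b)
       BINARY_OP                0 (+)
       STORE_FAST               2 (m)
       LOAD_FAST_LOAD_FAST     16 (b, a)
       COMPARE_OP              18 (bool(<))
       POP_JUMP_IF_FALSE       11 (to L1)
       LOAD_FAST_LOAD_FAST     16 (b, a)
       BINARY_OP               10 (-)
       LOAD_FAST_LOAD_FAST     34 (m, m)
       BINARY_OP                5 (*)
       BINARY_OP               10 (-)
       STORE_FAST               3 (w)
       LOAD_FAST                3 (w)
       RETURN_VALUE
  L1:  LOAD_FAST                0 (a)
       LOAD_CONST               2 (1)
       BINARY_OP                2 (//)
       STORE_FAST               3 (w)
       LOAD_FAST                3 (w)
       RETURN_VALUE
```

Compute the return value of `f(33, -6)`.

LOAD_CONST → push -6. Stack: [-6]
LOAD_FAST b → push -6. Stack: [-6, -6]
BINARY_OP + → -6 + -6 = -12. Stack: [-12]
STORE_FAST m → m=-12. Stack: []
LOAD_FAST_LOAD_FAST b,a → push -6,33. Stack: [-6, 33]
COMPARE_OP bool(<) → -6 vs 33 = True. Stack: [True]
POP_JUMP_IF_FALSE → pop True; no jump. Stack: []
LOAD_FAST_LOAD_FAST b,a → push -6,33. Stack: [-6, 33]
BINARY_OP - → -6 - 33 = -39. Stack: [-39]
LOAD_FAST_LOAD_FAST m,m → push -12,-12. Stack: [-39, -12, -12]
BINARY_OP * → -12 * -12 = 144. Stack: [-39, 144]
BINARY_OP - → -39 - 144 = -183. Stack: [-183]
STORE_FAST w → w=-183. Stack: []
LOAD_FAST w → push -183. Stack: [-183]
RETURN_VALUE → return -183.

-183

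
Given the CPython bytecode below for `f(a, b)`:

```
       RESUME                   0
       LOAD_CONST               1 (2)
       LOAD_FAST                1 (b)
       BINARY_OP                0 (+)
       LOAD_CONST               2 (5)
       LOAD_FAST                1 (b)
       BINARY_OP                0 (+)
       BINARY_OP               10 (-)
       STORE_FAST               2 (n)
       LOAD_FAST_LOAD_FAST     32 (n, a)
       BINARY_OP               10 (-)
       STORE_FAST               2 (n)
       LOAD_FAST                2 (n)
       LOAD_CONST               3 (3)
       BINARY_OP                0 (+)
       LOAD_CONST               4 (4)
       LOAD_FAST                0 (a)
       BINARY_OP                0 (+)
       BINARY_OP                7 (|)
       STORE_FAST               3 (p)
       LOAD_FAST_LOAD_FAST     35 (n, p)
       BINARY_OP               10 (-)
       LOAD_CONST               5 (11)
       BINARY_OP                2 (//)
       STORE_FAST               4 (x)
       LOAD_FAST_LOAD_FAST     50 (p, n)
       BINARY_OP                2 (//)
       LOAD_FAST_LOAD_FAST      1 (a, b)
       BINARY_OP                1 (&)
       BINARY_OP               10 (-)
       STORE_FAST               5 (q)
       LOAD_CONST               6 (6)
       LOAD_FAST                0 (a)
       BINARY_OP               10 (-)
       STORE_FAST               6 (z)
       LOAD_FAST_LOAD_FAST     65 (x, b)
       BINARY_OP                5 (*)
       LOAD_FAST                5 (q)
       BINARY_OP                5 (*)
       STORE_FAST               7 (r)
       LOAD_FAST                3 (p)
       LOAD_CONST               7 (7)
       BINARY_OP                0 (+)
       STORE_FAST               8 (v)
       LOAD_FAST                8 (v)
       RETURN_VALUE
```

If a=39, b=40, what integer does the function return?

LOAD_CONST → push 2. Stack: [2]
LOAD_FAST b → push 40. Stack: [2, 40]
BINARY_OP + → 2 + 40 = 42. Stack: [42]
LOAD_CONST → push 5. Stack: [42, 5]
LOAD_FAST b → push 40. Stack: [42, 5, 40]
BINARY_OP + → 5 + 40 = 45. Stack: [42, 45]
BINARY_OP - → 42 - 45 = -3. Stack: [-3]
STORE_FAST n → n=-3. Stack: []
LOAD_FAST_LOAD_FAST n,a → push -3,39. Stack: [-3, 39]
BINARY_OP - → -3 - 39 = -42. Stack: [-42]
STORE_FAST n → n=-42. Stack: []
LOAD_FAST n → push -42. Stack: [-42]
LOAD_CONST → push 3. Stack: [-42, 3]
BINARY_OP + → -42 + 3 = -39. Stack: [-39]
LOAD_CONST → push 4. Stack: [-39, 4]
LOAD_FAST a → push 39. Stack: [-39, 4, 39]
BINARY_OP + → 4 + 39 = 43. Stack: [-39, 43]
BINARY_OP | → -39 | 43 = -5. Stack: [-5]
STORE_FAST p → p=-5. Stack: []
LOAD_FAST_LOAD_FAST n,p → push -42,-5. Stack: [-42, -5]
BINARY_OP - → -42 - -5 = -37. Stack: [-37]
LOAD_CONST → push 11. Stack: [-37, 11]
BINARY_OP // → -37 // 11 = -4. Stack: [-4]
STORE_FAST x → x=-4. Stack: []
LOAD_FAST_LOAD_FAST p,n → push -5,-42. Stack: [-5, -42]
BINARY_OP // → -5 // -42 = 0. Stack: [0]
LOAD_FAST_LOAD_FAST a,b → push 39,40. Stack: [0, 39, 40]
BINARY_OP & → 39 & 40 = 32. Stack: [0, 32]
BINARY_OP - → 0 - 32 = -32. Stack: [-32]
STORE_FAST q → q=-32. Stack: []
LOAD_CONST → push 6. Stack: [6]
LOAD_FAST a → push 39. Stack: [6, 39]
BINARY_OP - → 6 - 39 = -33. Stack: [-33]
STORE_FAST z → z=-33. Stack: []
LOAD_FAST_LOAD_FAST x,b → push -4,40. Stack: [-4, 40]
BINARY_OP * → -4 * 40 = -160. Stack: [-160]
LOAD_FAST q → push -32. Stack: [-160, -32]
BINARY_OP * → -160 * -32 = 5120. Stack: [5120]
STORE_FAST r → r=5120. Stack: []
LOAD_FAST p → push -5. Stack: [-5]
LOAD_CONST → push 7. Stack: [-5, 7]
BINARY_OP + → -5 + 7 = 2. Stack: [2]
STORE_FAST v → v=2. Stack: []
LOAD_FAST v → push 2. Stack: [2]
RETURN_VALUE → return 2.

2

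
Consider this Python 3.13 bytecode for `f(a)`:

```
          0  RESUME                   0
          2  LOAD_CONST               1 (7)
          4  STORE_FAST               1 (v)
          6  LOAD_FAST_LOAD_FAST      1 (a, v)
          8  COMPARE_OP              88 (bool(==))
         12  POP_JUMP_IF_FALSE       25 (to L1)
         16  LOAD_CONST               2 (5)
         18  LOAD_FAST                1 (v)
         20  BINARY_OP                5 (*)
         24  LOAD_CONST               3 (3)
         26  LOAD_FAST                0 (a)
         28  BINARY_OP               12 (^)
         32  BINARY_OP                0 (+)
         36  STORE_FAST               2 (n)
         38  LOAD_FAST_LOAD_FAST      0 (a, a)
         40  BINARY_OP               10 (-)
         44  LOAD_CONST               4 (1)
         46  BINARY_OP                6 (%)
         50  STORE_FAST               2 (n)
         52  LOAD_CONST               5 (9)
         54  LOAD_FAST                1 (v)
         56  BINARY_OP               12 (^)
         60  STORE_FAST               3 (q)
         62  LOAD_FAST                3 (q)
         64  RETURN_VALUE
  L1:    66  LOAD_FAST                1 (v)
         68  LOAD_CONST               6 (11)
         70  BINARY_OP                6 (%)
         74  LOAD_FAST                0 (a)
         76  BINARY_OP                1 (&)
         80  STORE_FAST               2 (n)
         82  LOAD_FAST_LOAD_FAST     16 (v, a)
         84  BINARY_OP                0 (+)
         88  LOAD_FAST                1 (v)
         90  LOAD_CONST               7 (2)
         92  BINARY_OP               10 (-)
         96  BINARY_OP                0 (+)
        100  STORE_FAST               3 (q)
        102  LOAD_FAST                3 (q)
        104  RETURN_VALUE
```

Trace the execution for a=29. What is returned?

LOAD_CONST → push 7. Stack: [7]
STORE_FAST v → v=7. Stack: []
LOAD_FAST_LOAD_FAST a,v → push 29,7. Stack: [29, 7]
COMPARE_OP bool(==) → 29 vs 7 = False. Stack: [False]
POP_JUMP_IF_FALSE → pop False; jump. Stack: []
LOAD_FAST v → push 7. Stack: [7]
LOAD_CONST → push 11. Stack: [7, 11]
BINARY_OP % → 7 % 11 = 7. Stack: [7]
LOAD_FAST a → push 29. Stack: [7, 29]
BINARY_OP & → 7 & 29 = 5. Stack: [5]
STORE_FAST n → n=5. Stack: []
LOAD_FAST_LOAD_FAST v,a → push 7,29. Stack: [7, 29]
BINARY_OP + → 7 + 29 = 36. Stack: [36]
LOAD_FAST v → push 7. Stack: [36, 7]
LOAD_CONST → push 2. Stack: [36, 7, 2]
BINARY_OP - → 7 - 2 = 5. Stack: [36, 5]
BINARY_OP + → 36 + 5 = 41. Stack: [41]
STORE_FAST q → q=41. Stack: []
LOAD_FAST q → push 41. Stack: [41]
RETURN_VALUE → return 41.

41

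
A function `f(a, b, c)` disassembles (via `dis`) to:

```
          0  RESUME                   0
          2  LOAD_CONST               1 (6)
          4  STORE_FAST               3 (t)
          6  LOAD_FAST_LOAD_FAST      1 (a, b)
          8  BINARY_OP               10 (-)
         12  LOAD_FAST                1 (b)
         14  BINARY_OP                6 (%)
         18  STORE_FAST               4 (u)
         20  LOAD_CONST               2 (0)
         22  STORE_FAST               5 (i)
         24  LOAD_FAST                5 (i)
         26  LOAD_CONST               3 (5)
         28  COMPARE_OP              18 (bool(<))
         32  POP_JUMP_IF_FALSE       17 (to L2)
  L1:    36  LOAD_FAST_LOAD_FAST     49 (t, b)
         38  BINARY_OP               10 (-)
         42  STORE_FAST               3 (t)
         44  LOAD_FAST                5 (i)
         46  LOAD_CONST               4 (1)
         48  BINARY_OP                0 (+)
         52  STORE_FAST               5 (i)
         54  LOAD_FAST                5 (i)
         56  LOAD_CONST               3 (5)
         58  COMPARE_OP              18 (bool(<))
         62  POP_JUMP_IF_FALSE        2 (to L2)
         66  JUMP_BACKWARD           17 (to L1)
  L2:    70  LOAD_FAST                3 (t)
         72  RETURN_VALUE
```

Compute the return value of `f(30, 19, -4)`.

LOAD_CONST → push 6
STORE_FAST t → t=6
LOAD_FAST_LOAD_FAST a,b → push 30,19
BINARY_OP - → 30 - 19 = 11
LOAD_FAST b → push 19
BINARY_OP % → 11 % 19 = 11
STORE_FAST u → u=11
LOAD_CONST → push 0
STORE_FAST i → i=0
LOAD_FAST i → push 0
LOAD_CONST → push 5
COMPARE_OP bool(<) → 0 vs 5 = True
POP_JUMP_IF_FALSE → pop True; no jump
LOAD_FAST_LOAD_FAST t,b → push 6,19
BINARY_OP - → 6 - 19 = -13
STORE_FAST t → t=-13
LOAD_FAST i → push 0
LOAD_CONST → push 1
BINARY_OP + → 0 + 1 = 1
STORE_FAST i → i=1
LOAD_FAST i → push 1
LOAD_CONST → push 5
COMPARE_OP bool(<) → 1 vs 5 = True
POP_JUMP_IF_FALSE → pop True; no jump
LOAD_FAST_LOAD_FAST t,b → push -13,19
BINARY_OP - → -13 - 19 = -32
STORE_FAST t → t=-32
LOAD_FAST i → push 1
LOAD_CONST → push 1
BINARY_OP + → 1 + 1 = 2
STORE_FAST i → i=2
LOAD_FAST i → push 2
LOAD_CONST → push 5
COMPARE_OP bool(<) → 2 vs 5 = True
POP_JUMP_IF_FALSE → pop True; no jump
LOAD_FAST_LOAD_FAST t,b → push -32,19
BINARY_OP - → -32 - 19 = -51
STORE_FAST t → t=-51
LOAD_FAST i → push 2
LOAD_CONST → push 1
BINARY_OP + → 2 + 1 = 3
STORE_FAST i → i=3
LOAD_FAST i → push 3
LOAD_CONST → push 5
COMPARE_OP bool(<) → 3 vs 5 = True
POP_JUMP_IF_FALSE → pop True; no jump
LOAD_FAST_LOAD_FAST t,b → push -51,19
BINARY_OP - → -51 - 19 = -70
STORE_FAST t → t=-70
LOAD_FAST i → push 3
LOAD_CONST → push 1
BINARY_OP + → 3 + 1 = 4
STORE_FAST i → i=4
LOAD_FAST i → push 4
LOAD_CONST → push 5
COMPARE_OP bool(<) → 4 vs 5 = True
POP_JUMP_IF_FALSE → pop True; no jump
LOAD_FAST_LOAD_FAST t,b → push -70,19
BINARY_OP - → -70 - 19 = -89
STORE_FAST t → t=-89
LOAD_FAST i → push 4
LOAD_CONST → push 1
BINARY_OP + → 4 + 1 = 5
STORE_FAST i → i=5
LOAD_FAST i → push 5
LOAD_CONST → push 5
COMPARE_OP bool(<) → 5 vs 5 = False
POP_JUMP_IF_FALSE → pop False; jump
LOAD_FAST t → push -89
RETURN_VALUE → return -89.

-89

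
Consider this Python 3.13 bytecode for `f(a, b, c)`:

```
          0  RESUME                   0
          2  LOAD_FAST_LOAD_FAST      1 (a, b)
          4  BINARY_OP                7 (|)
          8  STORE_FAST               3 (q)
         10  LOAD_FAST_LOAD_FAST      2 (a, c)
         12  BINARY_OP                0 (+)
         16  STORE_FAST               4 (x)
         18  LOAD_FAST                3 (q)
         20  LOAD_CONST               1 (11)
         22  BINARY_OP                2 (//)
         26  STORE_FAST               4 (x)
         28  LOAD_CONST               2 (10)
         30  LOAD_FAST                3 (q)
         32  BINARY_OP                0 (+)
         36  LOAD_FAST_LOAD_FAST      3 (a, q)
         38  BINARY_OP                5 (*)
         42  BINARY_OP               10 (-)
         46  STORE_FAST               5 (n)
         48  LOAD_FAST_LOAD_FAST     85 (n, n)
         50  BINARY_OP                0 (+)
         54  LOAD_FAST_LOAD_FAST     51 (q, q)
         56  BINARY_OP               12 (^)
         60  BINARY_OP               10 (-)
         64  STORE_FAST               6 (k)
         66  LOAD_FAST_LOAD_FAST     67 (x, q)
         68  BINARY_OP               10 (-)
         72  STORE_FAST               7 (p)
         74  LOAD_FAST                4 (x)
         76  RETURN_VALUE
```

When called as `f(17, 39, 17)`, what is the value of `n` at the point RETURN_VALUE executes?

-870

LOAD_FAST_LOAD_FAST a,b → push 17,39. Stack: [17, 39]
BINARY_OP | → 17 | 39 = 55. Stack: [55]
STORE_FAST q → q=55. Stack: []
LOAD_FAST_LOAD_FAST a,c → push 17,17. Stack: [17, 17]
BINARY_OP + → 17 + 17 = 34. Stack: [34]
STORE_FAST x → x=34. Stack: []
LOAD_FAST q → push 55. Stack: [55]
LOAD_CONST → push 11. Stack: [55, 11]
BINARY_OP // → 55 // 11 = 5. Stack: [5]
STORE_FAST x → x=5. Stack: []
LOAD_CONST → push 10. Stack: [10]
LOAD_FAST q → push 55. Stack: [10, 55]
BINARY_OP + → 10 + 55 = 65. Stack: [65]
LOAD_FAST_LOAD_FAST a,q → push 17,55. Stack: [65, 17, 55]
BINARY_OP * → 17 * 55 = 935. Stack: [65, 935]
BINARY_OP - → 65 - 935 = -870. Stack: [-870]
STORE_FAST n → n=-870. Stack: []
LOAD_FAST_LOAD_FAST n,n → push -870,-870. Stack: [-870, -870]
BINARY_OP + → -870 + -870 = -1740. Stack: [-1740]
LOAD_FAST_LOAD_FAST q,q → push 55,55. Stack: [-1740, 55, 55]
BINARY_OP ^ → 55 ^ 55 = 0. Stack: [-1740, 0]
BINARY_OP - → -1740 - 0 = -1740. Stack: [-1740]
STORE_FAST k → k=-1740. Stack: []
LOAD_FAST_LOAD_FAST x,q → push 5,55. Stack: [5, 55]
BINARY_OP - → 5 - 55 = -50. Stack: [-50]
STORE_FAST p → p=-50. Stack: []
LOAD_FAST x → push 5. Stack: [5]
RETURN_VALUE → return 5.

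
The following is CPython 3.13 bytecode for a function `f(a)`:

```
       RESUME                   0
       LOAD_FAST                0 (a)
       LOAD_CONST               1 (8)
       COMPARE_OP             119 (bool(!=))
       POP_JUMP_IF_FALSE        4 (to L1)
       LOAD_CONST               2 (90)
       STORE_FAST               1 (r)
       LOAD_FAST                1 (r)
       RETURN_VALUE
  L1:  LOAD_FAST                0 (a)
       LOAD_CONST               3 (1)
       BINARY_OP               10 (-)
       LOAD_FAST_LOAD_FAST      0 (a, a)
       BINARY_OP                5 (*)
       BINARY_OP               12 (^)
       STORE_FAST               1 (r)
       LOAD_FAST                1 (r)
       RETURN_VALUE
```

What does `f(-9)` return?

LOAD_FAST a → push -9. Stack: [-9]
LOAD_CONST → push 8. Stack: [-9, 8]
COMPARE_OP bool(!=) → -9 vs 8 = True. Stack: [True]
POP_JUMP_IF_FALSE → pop True; no jump. Stack: []
LOAD_CONST → push 90. Stack: [90]
STORE_FAST r → r=90. Stack: []
LOAD_FAST r → push 90. Stack: [90]
RETURN_VALUE → return 90.

90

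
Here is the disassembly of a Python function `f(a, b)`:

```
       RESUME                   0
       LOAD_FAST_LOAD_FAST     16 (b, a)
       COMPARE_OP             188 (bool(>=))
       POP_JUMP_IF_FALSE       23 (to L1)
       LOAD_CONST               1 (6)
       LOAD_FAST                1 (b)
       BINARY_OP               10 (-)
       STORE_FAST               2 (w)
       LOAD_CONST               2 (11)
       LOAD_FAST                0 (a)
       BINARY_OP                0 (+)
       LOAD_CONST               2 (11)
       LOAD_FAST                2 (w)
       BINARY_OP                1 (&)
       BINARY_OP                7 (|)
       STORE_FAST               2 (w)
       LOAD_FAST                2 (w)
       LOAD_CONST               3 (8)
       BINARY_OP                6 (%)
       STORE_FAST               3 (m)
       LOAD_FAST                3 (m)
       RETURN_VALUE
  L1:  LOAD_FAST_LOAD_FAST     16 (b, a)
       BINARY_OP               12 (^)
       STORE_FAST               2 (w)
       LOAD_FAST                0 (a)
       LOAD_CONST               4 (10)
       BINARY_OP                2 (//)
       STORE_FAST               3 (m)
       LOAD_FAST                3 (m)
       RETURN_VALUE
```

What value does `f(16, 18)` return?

LOAD_FAST_LOAD_FAST b,a → push 18,16. Stack: [18, 16]
COMPARE_OP bool(>=) → 18 vs 16 = True. Stack: [True]
POP_JUMP_IF_FALSE → pop True; no jump. Stack: []
LOAD_CONST → push 6. Stack: [6]
LOAD_FAST b → push 18. Stack: [6, 18]
BINARY_OP - → 6 - 18 = -12. Stack: [-12]
STORE_FAST w → w=-12. Stack: []
LOAD_CONST → push 11. Stack: [11]
LOAD_FAST a → push 16. Stack: [11, 16]
BINARY_OP + → 11 + 16 = 27. Stack: [27]
LOAD_CONST → push 11. Stack: [27, 11]
LOAD_FAST w → push -12. Stack: [27, 11, -12]
BINARY_OP & → 11 & -12 = 0. Stack: [27, 0]
BINARY_OP | → 27 | 0 = 27. Stack: [27]
STORE_FAST w → w=27. Stack: []
LOAD_FAST w → push 27. Stack: [27]
LOAD_CONST → push 8. Stack: [27, 8]
BINARY_OP % → 27 % 8 = 3. Stack: [3]
STORE_FAST m → m=3. Stack: []
LOAD_FAST m → push 3. Stack: [3]
RETURN_VALUE → return 3.

3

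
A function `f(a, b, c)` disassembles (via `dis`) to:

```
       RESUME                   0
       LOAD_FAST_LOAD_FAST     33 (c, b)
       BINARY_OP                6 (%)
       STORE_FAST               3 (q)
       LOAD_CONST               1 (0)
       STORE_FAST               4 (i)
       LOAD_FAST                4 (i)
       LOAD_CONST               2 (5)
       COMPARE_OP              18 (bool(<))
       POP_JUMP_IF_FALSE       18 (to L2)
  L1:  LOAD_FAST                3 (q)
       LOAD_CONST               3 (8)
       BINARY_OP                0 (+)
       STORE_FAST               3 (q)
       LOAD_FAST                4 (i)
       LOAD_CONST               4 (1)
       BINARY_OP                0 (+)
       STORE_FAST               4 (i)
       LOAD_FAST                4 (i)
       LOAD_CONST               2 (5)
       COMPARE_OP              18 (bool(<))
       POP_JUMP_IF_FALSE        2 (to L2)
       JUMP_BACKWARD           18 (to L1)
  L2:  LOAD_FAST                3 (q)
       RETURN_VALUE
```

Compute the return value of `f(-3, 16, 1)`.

LOAD_FAST_LOAD_FAST c,b → push 1,16
BINARY_OP % → 1 % 16 = 1
STORE_FAST q → q=1
LOAD_CONST → push 0
STORE_FAST i → i=0
LOAD_FAST i → push 0
LOAD_CONST → push 5
COMPARE_OP bool(<) → 0 vs 5 = True
POP_JUMP_IF_FALSE → pop True; no jump
LOAD_FAST q → push 1
LOAD_CONST → push 8
BINARY_OP + → 1 + 8 = 9
STORE_FAST q → q=9
LOAD_FAST i → push 0
LOAD_CONST → push 1
BINARY_OP + → 0 + 1 = 1
STORE_FAST i → i=1
LOAD_FAST i → push 1
LOAD_CONST → push 5
COMPARE_OP bool(<) → 1 vs 5 = True
POP_JUMP_IF_FALSE → pop True; no jump
LOAD_FAST q → push 9
LOAD_CONST → push 8
BINARY_OP + → 9 + 8 = 17
STORE_FAST q → q=17
LOAD_FAST i → push 1
LOAD_CONST → push 1
BINARY_OP + → 1 + 1 = 2
STORE_FAST i → i=2
LOAD_FAST i → push 2
LOAD_CONST → push 5
COMPARE_OP bool(<) → 2 vs 5 = True
POP_JUMP_IF_FALSE → pop True; no jump
LOAD_FAST q → push 17
LOAD_CONST → push 8
BINARY_OP + → 17 + 8 = 25
STORE_FAST q → q=25
LOAD_FAST i → push 2
LOAD_CONST → push 1
BINARY_OP + → 2 + 1 = 3
STORE_FAST i → i=3
LOAD_FAST i → push 3
LOAD_CONST → push 5
COMPARE_OP bool(<) → 3 vs 5 = True
POP_JUMP_IF_FALSE → pop True; no jump
LOAD_FAST q → push 25
LOAD_CONST → push 8
BINARY_OP + → 25 + 8 = 33
STORE_FAST q → q=33
LOAD_FAST i → push 3
LOAD_CONST → push 1
BINARY_OP + → 3 + 1 = 4
STORE_FAST i → i=4
LOAD_FAST i → push 4
LOAD_CONST → push 5
COMPARE_OP bool(<) → 4 vs 5 = True
POP_JUMP_IF_FALSE → pop True; no jump
LOAD_FAST q → push 33
LOAD_CONST → push 8
BINARY_OP + → 33 + 8 = 41
STORE_FAST q → q=41
LOAD_FAST i → push 4
LOAD_CONST → push 1
BINARY_OP + → 4 + 1 = 5
STORE_FAST i → i=5
LOAD_FAST i → push 5
LOAD_CONST → push 5
COMPARE_OP bool(<) → 5 vs 5 = False
POP_JUMP_IF_FALSE → pop False; jump
LOAD_FAST q → push 41
RETURN_VALUE → return 41.

41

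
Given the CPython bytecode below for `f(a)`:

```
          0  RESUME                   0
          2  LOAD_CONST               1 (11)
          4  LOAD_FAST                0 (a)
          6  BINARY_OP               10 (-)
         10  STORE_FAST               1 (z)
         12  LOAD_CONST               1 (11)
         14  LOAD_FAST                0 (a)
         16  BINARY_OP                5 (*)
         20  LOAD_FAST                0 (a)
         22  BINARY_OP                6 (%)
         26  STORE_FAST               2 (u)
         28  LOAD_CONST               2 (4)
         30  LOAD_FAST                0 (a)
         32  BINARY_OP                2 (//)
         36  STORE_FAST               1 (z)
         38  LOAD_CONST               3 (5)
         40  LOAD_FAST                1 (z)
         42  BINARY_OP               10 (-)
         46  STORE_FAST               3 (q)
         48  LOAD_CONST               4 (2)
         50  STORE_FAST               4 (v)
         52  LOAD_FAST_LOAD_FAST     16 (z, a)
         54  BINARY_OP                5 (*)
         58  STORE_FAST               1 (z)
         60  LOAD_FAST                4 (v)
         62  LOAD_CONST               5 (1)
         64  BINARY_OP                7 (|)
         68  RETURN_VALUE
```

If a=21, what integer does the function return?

LOAD_CONST → push 11. Stack: [11]
LOAD_FAST a → push 21. Stack: [11, 21]
BINARY_OP - → 11 - 21 = -10. Stack: [-10]
STORE_FAST z → z=-10. Stack: []
LOAD_CONST → push 11. Stack: [11]
LOAD_FAST a → push 21. Stack: [11, 21]
BINARY_OP * → 11 * 21 = 231. Stack: [231]
LOAD_FAST a → push 21. Stack: [231, 21]
BINARY_OP % → 231 % 21 = 0. Stack: [0]
STORE_FAST u → u=0. Stack: []
LOAD_CONST → push 4. Stack: [4]
LOAD_FAST a → push 21. Stack: [4, 21]
BINARY_OP // → 4 // 21 = 0. Stack: [0]
STORE_FAST z → z=0. Stack: []
LOAD_CONST → push 5. Stack: [5]
LOAD_FAST z → push 0. Stack: [5, 0]
BINARY_OP - → 5 - 0 = 5. Stack: [5]
STORE_FAST q → q=5. Stack: []
LOAD_CONST → push 2. Stack: [2]
STORE_FAST v → v=2. Stack: []
LOAD_FAST_LOAD_FAST z,a → push 0,21. Stack: [0, 21]
BINARY_OP * → 0 * 21 = 0. Stack: [0]
STORE_FAST z → z=0. Stack: []
LOAD_FAST v → push 2. Stack: [2]
LOAD_CONST → push 1. Stack: [2, 1]
BINARY_OP | → 2 | 1 = 3. Stack: [3]
RETURN_VALUE → return 3.

3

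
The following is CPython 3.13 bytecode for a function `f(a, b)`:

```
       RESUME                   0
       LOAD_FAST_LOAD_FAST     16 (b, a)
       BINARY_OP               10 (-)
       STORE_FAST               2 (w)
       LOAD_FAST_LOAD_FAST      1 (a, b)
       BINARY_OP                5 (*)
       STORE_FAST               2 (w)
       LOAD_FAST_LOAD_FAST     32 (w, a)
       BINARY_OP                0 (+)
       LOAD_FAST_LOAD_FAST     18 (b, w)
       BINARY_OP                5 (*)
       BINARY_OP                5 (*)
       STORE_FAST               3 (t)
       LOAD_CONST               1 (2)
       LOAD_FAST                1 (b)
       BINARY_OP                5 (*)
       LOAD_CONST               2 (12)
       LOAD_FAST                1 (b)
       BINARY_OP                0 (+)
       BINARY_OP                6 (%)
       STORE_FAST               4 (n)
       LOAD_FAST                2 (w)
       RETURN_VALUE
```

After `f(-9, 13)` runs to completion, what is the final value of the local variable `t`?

191646

LOAD_FAST_LOAD_FAST b,a → push 13,-9. Stack: [13, -9]
BINARY_OP - → 13 - -9 = 22. Stack: [22]
STORE_FAST w → w=22. Stack: []
LOAD_FAST_LOAD_FAST a,b → push -9,13. Stack: [-9, 13]
BINARY_OP * → -9 * 13 = -117. Stack: [-117]
STORE_FAST w → w=-117. Stack: []
LOAD_FAST_LOAD_FAST w,a → push -117,-9. Stack: [-117, -9]
BINARY_OP + → -117 + -9 = -126. Stack: [-126]
LOAD_FAST_LOAD_FAST b,w → push 13,-117. Stack: [-126, 13, -117]
BINARY_OP * → 13 * -117 = -1521. Stack: [-126, -1521]
BINARY_OP * → -126 * -1521 = 191646. Stack: [191646]
STORE_FAST t → t=191646. Stack: []
LOAD_CONST → push 2. Stack: [2]
LOAD_FAST b → push 13. Stack: [2, 13]
BINARY_OP * → 2 * 13 = 26. Stack: [26]
LOAD_CONST → push 12. Stack: [26, 12]
LOAD_FAST b → push 13. Stack: [26, 12, 13]
BINARY_OP + → 12 + 13 = 25. Stack: [26, 25]
BINARY_OP % → 26 % 25 = 1. Stack: [1]
STORE_FAST n → n=1. Stack: []
LOAD_FAST w → push -117. Stack: [-117]
RETURN_VALUE → return -117.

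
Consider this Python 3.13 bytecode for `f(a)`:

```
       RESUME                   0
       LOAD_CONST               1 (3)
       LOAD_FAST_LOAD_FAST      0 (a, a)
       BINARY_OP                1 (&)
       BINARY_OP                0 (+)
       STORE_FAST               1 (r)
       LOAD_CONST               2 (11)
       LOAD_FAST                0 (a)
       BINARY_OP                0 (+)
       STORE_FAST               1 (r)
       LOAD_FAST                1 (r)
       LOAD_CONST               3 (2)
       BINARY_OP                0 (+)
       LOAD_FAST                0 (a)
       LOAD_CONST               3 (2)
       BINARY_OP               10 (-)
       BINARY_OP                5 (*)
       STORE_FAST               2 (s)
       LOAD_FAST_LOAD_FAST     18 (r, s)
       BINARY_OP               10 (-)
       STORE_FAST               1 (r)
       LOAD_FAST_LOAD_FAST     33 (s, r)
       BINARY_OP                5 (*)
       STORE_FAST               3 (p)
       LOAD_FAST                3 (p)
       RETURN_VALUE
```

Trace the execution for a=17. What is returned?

LOAD_CONST → push 3. Stack: [3]
LOAD_FAST_LOAD_FAST a,a → push 17,17. Stack: [3, 17, 17]
BINARY_OP & → 17 & 17 = 17. Stack: [3, 17]
BINARY_OP + → 3 + 17 = 20. Stack: [20]
STORE_FAST r → r=20. Stack: []
LOAD_CONST → push 11. Stack: [11]
LOAD_FAST a → push 17. Stack: [11, 17]
BINARY_OP + → 11 + 17 = 28. Stack: [28]
STORE_FAST r → r=28. Stack: []
LOAD_FAST r → push 28. Stack: [28]
LOAD_CONST → push 2. Stack: [28, 2]
BINARY_OP + → 28 + 2 = 30. Stack: [30]
LOAD_FAST a → push 17. Stack: [30, 17]
LOAD_CONST → push 2. Stack: [30, 17, 2]
BINARY_OP - → 17 - 2 = 15. Stack: [30, 15]
BINARY_OP * → 30 * 15 = 450. Stack: [450]
STORE_FAST s → s=450. Stack: []
LOAD_FAST_LOAD_FAST r,s → push 28,450. Stack: [28, 450]
BINARY_OP - → 28 - 450 = -422. Stack: [-422]
STORE_FAST r → r=-422. Stack: []
LOAD_FAST_LOAD_FAST s,r → push 450,-422. Stack: [450, -422]
BINARY_OP * → 450 * -422 = -189900. Stack: [-189900]
STORE_FAST p → p=-189900. Stack: []
LOAD_FAST p → push -189900. Stack: [-189900]
RETURN_VALUE → return -189900.

-189900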